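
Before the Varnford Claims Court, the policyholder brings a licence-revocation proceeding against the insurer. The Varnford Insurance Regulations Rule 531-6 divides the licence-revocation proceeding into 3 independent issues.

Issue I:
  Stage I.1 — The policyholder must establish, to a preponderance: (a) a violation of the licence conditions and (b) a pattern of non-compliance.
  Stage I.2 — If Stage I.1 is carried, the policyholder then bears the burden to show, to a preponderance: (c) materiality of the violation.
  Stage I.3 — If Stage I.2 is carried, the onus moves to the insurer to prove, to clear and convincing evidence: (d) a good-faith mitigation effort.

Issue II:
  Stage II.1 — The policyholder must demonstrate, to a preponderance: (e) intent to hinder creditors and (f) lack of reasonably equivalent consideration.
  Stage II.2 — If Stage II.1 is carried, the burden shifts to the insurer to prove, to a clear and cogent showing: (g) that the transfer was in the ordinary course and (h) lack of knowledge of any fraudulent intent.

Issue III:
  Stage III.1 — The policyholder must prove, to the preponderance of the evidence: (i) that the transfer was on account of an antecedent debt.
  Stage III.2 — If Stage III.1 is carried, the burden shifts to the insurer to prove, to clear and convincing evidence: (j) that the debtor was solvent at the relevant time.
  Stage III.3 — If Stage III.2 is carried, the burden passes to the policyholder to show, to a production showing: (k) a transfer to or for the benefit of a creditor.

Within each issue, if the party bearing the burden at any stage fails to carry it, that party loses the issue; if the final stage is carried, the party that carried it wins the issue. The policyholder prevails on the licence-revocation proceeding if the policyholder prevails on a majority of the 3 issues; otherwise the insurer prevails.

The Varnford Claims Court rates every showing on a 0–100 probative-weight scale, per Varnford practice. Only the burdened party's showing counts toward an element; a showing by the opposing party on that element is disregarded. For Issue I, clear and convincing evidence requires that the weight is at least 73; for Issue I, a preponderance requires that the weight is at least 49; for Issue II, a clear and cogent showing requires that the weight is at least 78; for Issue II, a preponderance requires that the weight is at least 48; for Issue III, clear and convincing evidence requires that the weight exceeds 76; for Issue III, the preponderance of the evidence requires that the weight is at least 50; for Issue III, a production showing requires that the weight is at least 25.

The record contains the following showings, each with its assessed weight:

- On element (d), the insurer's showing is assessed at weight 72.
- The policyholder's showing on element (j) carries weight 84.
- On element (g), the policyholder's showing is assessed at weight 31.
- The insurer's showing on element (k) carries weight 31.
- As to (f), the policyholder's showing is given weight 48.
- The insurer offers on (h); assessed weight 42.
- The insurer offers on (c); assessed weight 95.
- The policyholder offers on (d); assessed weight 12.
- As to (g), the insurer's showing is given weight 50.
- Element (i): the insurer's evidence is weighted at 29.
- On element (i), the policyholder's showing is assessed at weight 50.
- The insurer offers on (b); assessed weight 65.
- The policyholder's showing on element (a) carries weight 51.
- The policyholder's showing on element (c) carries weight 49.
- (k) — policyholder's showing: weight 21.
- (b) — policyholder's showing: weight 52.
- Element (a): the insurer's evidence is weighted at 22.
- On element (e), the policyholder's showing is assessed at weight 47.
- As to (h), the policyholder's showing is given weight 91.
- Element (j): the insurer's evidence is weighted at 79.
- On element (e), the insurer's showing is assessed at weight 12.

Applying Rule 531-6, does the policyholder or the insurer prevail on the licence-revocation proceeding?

— Issue I —
Stage I.1 — burden on policyholder; standard: a preponderance (weight is at least 49).
    (a): 51 (insurer's 22 disregarded) ≥ 49 [met]
    (b): 52 (insurer's 65 disregarded) ≥ 49 [met]
  All elements met. The policyholder retains the burden for Stage I.2.
Stage I.2 — burden on policyholder; standard: a preponderance (weight is at least 49).
    (c): 49 (insurer's 95 disregarded) ≥ 49 [met]
  The policyholder carries Stage I.2; the insurer now bears the burden.
Stage I.3 — burden on insurer; standard: clear and convincing evidence (weight is at least 73).
    (d): 72 (policyholder's 12 disregarded) < 73 [not met]
  Stage I.3 not carried; the insurer fails its burden.
The analysis ends at Stage I.3; the policyholder prevails on this issue.
— Issue II —
Stage II.1 (policyholder, a preponderance, weight is at least 48): (e) 47 (insurer's 12 disregarded) < 48 — fails; (f) 48 ≥ 48 — meets.
  Stage II.1 not carried; the policyholder fails its burden.
The analysis ends at Stage II.1; the insurer prevails on this issue.
— Issue III —
At Stage III.1 the policyholder must meet the preponderance of the evidence (weight is at least 50): on (i) the weight is 50 (the insurer's 29 is given no effect), which does reach 50, so (i) meets the standard.
  Stage III.1 is satisfied; the onus moves to the insurer.
At Stage III.2 the insurer must meet clear and convincing evidence (weight exceeds 76): on (j) the weight is 79 (the policyholder's 84 is given no effect), which does exceed 76, so (j) meets the standard.
  The insurer carries Stage III.2; the policyholder now bears the burden.
At Stage III.3 the policyholder must meet a production showing (weight is at least 25): on (k) the weight is 21 (the insurer's 31 is given no effect), < 25, so (k) does not meet the standard.
  Not every element is met, so the policyholder fails to carry Stage III.3.
The analysis ends at Stage III.3; the insurer prevails on this issue.
Per-issue: Issue I → policyholder; Issue II → insurer; Issue III → insurer. The policyholder must prevail on a majority of issues; overall, the insurer prevails.

insurer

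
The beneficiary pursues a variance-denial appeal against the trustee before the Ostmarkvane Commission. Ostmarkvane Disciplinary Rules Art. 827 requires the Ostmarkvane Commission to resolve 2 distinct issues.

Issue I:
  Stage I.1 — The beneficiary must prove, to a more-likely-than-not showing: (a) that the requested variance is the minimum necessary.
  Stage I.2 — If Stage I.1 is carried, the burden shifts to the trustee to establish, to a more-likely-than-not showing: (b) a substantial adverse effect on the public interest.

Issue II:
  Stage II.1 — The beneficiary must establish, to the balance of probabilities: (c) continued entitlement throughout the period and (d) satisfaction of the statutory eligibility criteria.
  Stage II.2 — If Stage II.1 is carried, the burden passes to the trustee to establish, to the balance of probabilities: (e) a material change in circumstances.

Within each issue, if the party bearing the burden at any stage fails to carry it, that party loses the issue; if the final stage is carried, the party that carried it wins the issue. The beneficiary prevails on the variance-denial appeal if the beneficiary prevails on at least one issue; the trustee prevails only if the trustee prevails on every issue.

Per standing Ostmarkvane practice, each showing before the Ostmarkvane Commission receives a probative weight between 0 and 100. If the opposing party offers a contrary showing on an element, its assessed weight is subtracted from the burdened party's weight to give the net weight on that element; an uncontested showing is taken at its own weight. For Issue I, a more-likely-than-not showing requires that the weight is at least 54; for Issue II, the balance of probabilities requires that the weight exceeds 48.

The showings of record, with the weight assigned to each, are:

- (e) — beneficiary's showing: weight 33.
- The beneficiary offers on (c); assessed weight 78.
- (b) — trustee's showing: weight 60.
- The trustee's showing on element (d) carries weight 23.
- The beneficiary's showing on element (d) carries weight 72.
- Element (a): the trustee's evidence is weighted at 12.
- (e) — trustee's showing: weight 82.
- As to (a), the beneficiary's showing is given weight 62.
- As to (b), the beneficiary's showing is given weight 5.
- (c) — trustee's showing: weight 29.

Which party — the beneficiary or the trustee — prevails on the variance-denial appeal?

— Issue I —
At Stage I.1 the beneficiary must meet a more-likely-than-not showing (weight is at least 54): on (a) the weight is 62 less the opposing 12 gives net 50, < 54, so (a) does not meet the standard.
  Stage I.1 not carried; the beneficiary fails its burden.
The analysis ends at Stage I.1; the trustee prevails on this issue.
— Issue II —
Stage II.1 (beneficiary, the balance of probabilities, weight exceeds 48): (c) net 78−29=49 > 48 — meets; (d) net 72−23=49 > 48 — meets.
  The beneficiary carries Stage II.1; the trustee now bears the burden.
Stage II.2 (trustee, the balance of probabilities, weight exceeds 48): (e) net 82−33=49 > 48 — meets.
  Stage II.2 carried; the final stage is satisfied.
With every stage satisfied, the trustee prevails on this issue.
Per-issue: Issue I → trustee; Issue II → trustee. The beneficiary must prevail on at least one issue; overall, the trustee prevails.

trustee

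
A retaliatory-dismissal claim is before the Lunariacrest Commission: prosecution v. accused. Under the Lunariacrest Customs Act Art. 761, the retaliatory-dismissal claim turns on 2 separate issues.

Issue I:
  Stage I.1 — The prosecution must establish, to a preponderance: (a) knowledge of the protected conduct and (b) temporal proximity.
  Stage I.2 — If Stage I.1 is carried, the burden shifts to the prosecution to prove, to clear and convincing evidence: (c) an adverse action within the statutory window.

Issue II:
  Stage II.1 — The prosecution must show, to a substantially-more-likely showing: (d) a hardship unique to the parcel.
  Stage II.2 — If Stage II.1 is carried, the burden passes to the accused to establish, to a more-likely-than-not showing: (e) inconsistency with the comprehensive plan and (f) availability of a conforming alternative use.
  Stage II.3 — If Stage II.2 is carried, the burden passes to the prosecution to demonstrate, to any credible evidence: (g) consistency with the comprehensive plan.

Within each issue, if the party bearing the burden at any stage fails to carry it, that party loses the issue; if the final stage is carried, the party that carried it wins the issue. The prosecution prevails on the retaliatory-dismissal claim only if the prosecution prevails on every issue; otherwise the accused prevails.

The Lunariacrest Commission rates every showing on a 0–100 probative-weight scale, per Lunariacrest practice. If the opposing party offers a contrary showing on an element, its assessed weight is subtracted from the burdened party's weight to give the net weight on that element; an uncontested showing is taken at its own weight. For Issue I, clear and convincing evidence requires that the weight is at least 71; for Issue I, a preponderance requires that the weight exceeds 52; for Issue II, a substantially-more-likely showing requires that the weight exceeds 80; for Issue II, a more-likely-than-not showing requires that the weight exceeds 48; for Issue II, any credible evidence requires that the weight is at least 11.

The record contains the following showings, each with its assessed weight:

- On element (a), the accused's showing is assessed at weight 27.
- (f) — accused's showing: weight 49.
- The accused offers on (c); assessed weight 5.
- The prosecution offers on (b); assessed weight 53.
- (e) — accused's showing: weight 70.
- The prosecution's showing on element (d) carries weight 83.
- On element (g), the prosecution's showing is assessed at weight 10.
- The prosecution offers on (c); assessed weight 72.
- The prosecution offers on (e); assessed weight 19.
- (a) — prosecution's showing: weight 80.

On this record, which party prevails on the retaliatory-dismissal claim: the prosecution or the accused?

— Issue I —
At Stage I.1 the prosecution must meet a preponderance (weight exceeds 52): on (a) the weight is 80 less the opposing 27 gives net 53, which does exceed 52, so (a) meets the standard; on (b) the weight is 53, which does exceed 52, so (b) meets the standard.
  Stage I.1 carried; the burden remains with the prosecution.
At Stage I.2 the prosecution must meet clear and convincing evidence (weight is at least 71): on (c) the weight is 72 less the opposing 5 gives net 67, which does not reach 71, so (c) does not meet the standard.
  Not every element is met, so the prosecution fails to carry Stage I.2.
The analysis ends at Stage I.2; the accused prevails on this issue.
— Issue II —
Stage II.1 (prosecution, a substantially-more-likely showing, weight exceeds 80): (d) 83 > 80 — meets.
  All elements met. The burden passes to the accused.
Stage II.2 (accused, a more-likely-than-not showing, weight exceeds 48): (e) net 70−19=51 > 48 — meets; (f) 49 > 48 — meets.
  All elements met. The burden passes to the prosecution.
Stage II.3 (prosecution, any credible evidence, weight is at least 11): (g) 10 < 11 — fails.
  The prosecution does not carry Stage II.3.
So the accused prevails on this issue.
Per-issue: Issue I → accused; Issue II → accused. The prosecution must prevail on every issue; overall, the accused prevails.

accused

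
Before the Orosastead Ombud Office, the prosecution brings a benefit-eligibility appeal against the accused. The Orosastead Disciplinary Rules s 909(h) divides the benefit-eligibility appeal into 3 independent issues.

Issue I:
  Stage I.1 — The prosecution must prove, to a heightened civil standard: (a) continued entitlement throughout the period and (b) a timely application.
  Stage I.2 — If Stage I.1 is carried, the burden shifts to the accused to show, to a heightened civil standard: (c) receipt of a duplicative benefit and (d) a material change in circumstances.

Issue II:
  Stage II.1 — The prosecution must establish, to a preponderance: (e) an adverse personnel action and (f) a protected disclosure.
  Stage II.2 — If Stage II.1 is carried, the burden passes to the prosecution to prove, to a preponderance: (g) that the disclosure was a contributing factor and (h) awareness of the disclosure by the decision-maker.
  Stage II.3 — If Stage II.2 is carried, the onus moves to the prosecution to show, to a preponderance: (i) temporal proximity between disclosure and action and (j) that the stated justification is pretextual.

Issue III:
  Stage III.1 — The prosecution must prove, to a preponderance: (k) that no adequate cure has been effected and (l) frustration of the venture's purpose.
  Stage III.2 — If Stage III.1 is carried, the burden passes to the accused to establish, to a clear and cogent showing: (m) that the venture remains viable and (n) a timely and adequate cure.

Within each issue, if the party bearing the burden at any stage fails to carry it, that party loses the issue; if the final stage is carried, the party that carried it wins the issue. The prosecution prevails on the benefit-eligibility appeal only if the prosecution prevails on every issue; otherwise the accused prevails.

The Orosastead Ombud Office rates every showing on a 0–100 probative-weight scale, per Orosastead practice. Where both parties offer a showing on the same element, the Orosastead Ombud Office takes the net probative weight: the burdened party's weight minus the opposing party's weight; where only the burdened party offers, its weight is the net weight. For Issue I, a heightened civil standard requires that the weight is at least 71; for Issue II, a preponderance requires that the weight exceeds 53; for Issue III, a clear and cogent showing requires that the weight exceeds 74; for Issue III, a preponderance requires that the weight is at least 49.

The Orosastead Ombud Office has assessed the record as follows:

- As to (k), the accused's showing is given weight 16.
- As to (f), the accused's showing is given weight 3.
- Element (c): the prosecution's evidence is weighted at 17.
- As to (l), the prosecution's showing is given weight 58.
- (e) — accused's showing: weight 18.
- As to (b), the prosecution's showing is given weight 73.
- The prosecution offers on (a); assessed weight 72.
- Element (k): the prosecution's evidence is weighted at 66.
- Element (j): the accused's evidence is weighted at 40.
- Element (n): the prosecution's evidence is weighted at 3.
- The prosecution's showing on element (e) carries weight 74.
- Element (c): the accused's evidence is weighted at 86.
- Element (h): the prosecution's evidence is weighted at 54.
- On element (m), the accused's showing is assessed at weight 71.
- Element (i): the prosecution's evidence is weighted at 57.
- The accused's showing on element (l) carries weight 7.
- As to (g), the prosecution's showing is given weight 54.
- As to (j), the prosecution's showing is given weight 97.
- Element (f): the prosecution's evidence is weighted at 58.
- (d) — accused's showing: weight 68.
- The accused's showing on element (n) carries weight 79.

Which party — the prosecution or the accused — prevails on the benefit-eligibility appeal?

prosecution

— Issue I —
Stage I.1 (prosecution, a heightened civil standard, weight is at least 71): (a) 72 ≥ 71 — meets; (b) 73 ≥ 71 — meets.
  Stage I.1 carried; the burden shifts to the accused.
Stage I.2 (accused, a heightened civil standard, weight is at least 71): (c) net 86−17=69 < 71 — fails; (d) 68 < 71 — fails.
  Not every element is met, so the accused fails to carry Stage I.2.
So the prosecution prevails on this issue.
— Issue II —
Stage II.1 — burden on prosecution; standard: a preponderance (weight exceeds 53).
    (e): 74 − 18 = 56 > 53 [met]
    (f): 58 − 3 = 55 > 53 [met]
  All elements met. The prosecution retains the burden for Stage II.2.
Stage II.2 — burden on prosecution; standard: a preponderance (weight exceeds 53).
    (g): 54 > 53 [met]
    (h): 54 > 53 [met]
  Stage II.2 carried; the burden remains with the prosecution.
Stage II.3 — burden on prosecution; standard: a preponderance (weight exceeds 53).
    (i): 57 > 53 [met]
    (j): 97 − 40 = 57 > 53 [met]
  The prosecution carries the last stage.
Every stage carried; the prosecution prevails on this issue.
— Issue III —
Stage III.1 — burden on prosecution; standard: a preponderance (weight is at least 49).
    (k): 66 − 16 = 50 ≥ 49 [met]
    (l): 58 − 7 = 51 ≥ 49 [met]
  Stage III.1 is satisfied; the onus moves to the accused.
Stage III.2 — burden on accused; standard: a clear and cogent showing (weight exceeds 74).
    (m): 71 ≤ 74 [not met]
    (n): 79 − 3 = 76 > 74 [met]
  The accused does not carry Stage III.2.
The analysis ends at Stage III.2; the prosecution prevails on this issue.
Per-issue: Issue I → prosecution; Issue II → prosecution; Issue III → prosecution. The prosecution must prevail on every issue; overall, the prosecution prevails.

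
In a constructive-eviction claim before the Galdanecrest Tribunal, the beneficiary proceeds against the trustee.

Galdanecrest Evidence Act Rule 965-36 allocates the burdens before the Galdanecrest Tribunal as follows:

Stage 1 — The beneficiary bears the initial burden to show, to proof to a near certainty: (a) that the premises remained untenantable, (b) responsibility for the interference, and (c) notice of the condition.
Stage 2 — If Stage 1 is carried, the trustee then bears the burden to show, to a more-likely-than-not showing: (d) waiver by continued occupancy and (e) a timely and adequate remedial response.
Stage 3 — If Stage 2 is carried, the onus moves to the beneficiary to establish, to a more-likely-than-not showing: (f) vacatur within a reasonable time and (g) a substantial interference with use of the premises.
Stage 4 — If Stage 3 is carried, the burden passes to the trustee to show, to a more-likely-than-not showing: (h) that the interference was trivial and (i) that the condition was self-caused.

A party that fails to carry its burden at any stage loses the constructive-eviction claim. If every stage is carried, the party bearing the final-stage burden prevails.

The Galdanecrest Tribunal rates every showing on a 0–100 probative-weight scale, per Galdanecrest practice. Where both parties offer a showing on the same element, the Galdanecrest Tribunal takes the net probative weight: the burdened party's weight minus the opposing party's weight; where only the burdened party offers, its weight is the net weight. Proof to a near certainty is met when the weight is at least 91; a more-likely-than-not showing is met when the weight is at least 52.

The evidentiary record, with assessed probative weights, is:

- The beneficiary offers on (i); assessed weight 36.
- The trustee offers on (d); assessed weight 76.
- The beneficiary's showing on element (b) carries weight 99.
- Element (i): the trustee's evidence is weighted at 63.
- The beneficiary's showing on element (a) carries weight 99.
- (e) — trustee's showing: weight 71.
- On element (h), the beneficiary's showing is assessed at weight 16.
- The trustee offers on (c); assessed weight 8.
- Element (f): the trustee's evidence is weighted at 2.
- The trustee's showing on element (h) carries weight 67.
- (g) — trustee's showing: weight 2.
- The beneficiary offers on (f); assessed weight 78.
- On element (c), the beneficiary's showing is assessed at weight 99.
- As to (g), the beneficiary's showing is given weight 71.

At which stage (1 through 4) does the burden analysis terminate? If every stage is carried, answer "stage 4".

Stage 1 — burden on beneficiary; standard: proof to a near certainty (weight is at least 91).
    (a): 99 ≥ 91 [met]
    (b): 99 ≥ 91 [met]
    (c): 99 − 8 = 91 ≥ 91 [met]
  Stage 1 is satisfied; the onus moves to the trustee.
Stage 2 — burden on trustee; standard: a more-likely-than-not showing (weight is at least 52).
    (d): 76 ≥ 52 [met]
    (e): 71 ≥ 52 [met]
  Stage 2 is satisfied; the onus moves to the beneficiary.
Stage 3 — burden on beneficiary; standard: a more-likely-than-not showing (weight is at least 52).
    (f): 78 − 2 = 76 ≥ 52 [met]
    (g): 71 − 2 = 69 ≥ 52 [met]
  Stage 3 is satisfied; the onus moves to the trustee.
Stage 4 — burden on trustee; standard: a more-likely-than-not showing (weight is at least 52).
    (h): 67 − 16 = 51 < 52 [not met]
    (i): 63 − 36 = 27 < 52 [not met]
  Stage 4 not carried; the trustee fails its burden.
So the beneficiary prevails.

stage 4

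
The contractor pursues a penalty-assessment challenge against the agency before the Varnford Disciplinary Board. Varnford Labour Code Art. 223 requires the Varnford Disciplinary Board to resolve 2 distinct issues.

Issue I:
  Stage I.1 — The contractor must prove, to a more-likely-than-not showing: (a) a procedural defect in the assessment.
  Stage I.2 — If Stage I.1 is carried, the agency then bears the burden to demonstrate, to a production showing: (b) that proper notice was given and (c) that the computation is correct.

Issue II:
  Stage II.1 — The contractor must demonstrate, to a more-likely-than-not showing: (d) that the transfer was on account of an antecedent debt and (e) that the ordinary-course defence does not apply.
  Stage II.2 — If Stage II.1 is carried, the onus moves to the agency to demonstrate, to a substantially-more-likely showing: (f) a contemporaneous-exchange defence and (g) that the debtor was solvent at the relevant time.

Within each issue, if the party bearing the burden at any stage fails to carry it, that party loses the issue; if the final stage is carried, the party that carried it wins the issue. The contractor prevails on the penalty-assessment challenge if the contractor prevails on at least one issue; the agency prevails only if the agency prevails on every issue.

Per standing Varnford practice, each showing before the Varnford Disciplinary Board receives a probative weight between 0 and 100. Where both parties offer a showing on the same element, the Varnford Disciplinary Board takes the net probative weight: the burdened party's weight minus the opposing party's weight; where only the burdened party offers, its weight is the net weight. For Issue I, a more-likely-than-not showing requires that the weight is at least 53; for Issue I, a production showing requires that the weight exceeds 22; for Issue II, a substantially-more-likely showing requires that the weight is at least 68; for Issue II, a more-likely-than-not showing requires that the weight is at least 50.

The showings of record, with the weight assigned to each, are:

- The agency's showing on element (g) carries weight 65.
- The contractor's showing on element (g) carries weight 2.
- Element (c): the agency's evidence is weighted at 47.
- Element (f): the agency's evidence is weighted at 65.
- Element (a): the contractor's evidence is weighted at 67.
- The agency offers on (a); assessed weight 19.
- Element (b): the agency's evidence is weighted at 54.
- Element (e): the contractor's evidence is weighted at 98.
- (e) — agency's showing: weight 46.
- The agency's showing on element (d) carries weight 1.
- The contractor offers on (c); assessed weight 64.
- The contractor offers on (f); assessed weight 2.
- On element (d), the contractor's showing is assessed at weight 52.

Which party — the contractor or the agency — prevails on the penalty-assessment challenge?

contractor

— Issue I —
At Stage I.1 the contractor must meet a more-likely-than-not showing (weight is at least 53): on (a) the weight is 67 less the opposing 19 gives net 48, < 53, so (a) does not meet the standard.
  Stage I.1 not carried; the contractor fails its burden.
The agency prevails on this issue.
— Issue II —
Stage II.1 (contractor, a more-likely-than-not showing, weight is at least 50): (d) net 52−1=51 ≥ 50 — meets; (e) net 98−46=52 ≥ 50 — meets.
  The contractor carries Stage II.1; the agency now bears the burden.
Stage II.2 (agency, a substantially-more-likely showing, weight is at least 68): (f) net 65−2=63 < 68 — fails; (g) net 65−2=63 < 68 — fails.
  Not every element is met, so the agency fails to carry Stage II.2.
The analysis ends at Stage II.2; the contractor prevails on this issue.
Per-issue: Issue I → agency; Issue II → contractor. The contractor must prevail on at least one issue; overall, the contractor prevails.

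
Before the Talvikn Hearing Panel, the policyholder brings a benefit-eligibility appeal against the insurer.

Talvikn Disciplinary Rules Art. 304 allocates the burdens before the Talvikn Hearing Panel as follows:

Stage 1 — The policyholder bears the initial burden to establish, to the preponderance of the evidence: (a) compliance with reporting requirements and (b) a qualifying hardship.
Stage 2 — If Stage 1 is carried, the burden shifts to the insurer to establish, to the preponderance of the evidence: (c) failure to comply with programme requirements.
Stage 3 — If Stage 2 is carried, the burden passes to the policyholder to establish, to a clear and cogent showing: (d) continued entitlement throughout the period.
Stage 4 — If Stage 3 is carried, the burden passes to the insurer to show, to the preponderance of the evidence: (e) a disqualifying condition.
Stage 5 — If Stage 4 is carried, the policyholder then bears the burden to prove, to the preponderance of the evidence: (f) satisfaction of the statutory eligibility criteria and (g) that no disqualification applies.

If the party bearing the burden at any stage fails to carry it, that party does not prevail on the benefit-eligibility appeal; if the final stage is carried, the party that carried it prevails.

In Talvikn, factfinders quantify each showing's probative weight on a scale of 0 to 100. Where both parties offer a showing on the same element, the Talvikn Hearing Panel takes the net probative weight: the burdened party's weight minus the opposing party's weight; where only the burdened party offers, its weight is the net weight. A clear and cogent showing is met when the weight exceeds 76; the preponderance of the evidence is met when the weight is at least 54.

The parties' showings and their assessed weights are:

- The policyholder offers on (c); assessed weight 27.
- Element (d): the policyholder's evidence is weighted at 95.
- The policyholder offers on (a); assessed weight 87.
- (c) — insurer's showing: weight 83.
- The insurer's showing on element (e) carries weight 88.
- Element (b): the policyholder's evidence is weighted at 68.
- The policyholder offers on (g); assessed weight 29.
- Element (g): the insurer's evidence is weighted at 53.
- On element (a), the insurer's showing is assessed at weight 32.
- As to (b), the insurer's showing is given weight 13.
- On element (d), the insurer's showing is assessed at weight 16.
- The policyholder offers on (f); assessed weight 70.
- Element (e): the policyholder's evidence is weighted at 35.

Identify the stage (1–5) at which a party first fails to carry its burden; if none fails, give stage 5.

At Stage 1 the policyholder must meet the preponderance of the evidence (weight is at least 54): on (a) the weight is 87 less the opposing 32 gives net 55, ≥ 54, so (a) meets the standard; on (b) the weight is 68 less the opposing 13 gives net 55, which does reach 54, so (b) meets the standard.
  The policyholder carries Stage 1; the insurer now bears the burden.
At Stage 2 the insurer must meet the preponderance of the evidence (weight is at least 54): on (c) the weight is 83 less the opposing 27 gives net 56, ≥ 54, so (c) meets the standard.
  All elements met. The burden passes to the policyholder.
At Stage 3 the policyholder must meet a clear and cogent showing (weight exceeds 76): on (d) the weight is 95 less the opposing 16 gives net 79, > 76, so (d) meets the standard.
  The policyholder carries Stage 3; the insurer now bears the burden.
At Stage 4 the insurer must meet the preponderance of the evidence (weight is at least 54): on (e) the weight is 88 less the opposing 35 gives net 53, < 54, so (e) does not meet the standard.
  Stage 4 not carried; the insurer fails its burden.
So the policyholder prevails.

stage 4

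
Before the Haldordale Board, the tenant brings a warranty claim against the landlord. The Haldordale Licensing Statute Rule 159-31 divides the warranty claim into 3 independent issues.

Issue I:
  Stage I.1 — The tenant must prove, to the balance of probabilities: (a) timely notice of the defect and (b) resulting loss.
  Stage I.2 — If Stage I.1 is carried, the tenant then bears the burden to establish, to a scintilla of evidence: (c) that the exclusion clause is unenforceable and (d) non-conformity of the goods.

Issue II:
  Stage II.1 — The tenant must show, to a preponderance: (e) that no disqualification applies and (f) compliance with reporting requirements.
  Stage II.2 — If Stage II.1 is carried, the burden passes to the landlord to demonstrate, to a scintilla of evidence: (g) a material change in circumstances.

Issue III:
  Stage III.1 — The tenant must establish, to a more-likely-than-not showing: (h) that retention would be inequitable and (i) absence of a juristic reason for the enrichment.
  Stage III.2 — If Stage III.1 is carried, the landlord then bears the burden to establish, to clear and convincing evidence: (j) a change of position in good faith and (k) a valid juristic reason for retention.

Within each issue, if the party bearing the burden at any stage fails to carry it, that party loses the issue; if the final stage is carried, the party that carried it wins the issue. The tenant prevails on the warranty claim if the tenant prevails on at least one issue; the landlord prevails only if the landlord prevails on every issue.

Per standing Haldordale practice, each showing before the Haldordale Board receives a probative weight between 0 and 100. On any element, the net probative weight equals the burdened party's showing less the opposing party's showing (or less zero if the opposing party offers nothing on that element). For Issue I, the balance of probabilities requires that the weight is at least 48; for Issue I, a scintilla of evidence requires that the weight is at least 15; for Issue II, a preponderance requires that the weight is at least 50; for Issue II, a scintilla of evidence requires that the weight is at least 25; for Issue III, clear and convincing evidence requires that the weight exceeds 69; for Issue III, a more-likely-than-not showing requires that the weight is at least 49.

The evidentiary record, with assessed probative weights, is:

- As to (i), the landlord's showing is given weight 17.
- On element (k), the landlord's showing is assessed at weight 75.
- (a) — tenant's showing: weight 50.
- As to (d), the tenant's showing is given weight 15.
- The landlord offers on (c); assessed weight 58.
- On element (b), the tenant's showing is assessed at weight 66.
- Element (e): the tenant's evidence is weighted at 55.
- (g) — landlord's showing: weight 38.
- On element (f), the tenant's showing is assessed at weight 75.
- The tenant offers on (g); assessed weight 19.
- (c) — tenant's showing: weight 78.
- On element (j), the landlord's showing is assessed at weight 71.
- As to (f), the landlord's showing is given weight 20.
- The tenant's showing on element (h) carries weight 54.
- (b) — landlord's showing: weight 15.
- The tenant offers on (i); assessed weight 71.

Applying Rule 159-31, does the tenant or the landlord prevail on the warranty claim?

— Issue I —
Stage I.1 — burden on tenant; standard: the balance of probabilities (weight is at least 48).
    (a): 50 ≥ 48 [met]
    (b): 66 − 15 = 51 ≥ 48 [met]
  Stage I.1 is satisfied; the tenant continues to bear the burden.
Stage I.2 — burden on tenant; standard: a scintilla of evidence (weight is at least 15).
    (c): 78 − 58 = 20 ≥ 15 [met]
    (d): 15 ≥ 15 [met]
  The tenant carries the last stage.
Every stage carried; the tenant prevails on this issue.
— Issue II —
Stage II.1 (tenant, a preponderance, weight is at least 50): (e) 55 ≥ 50 — meets; (f) net 75−20=55 ≥ 50 — meets.
  The tenant carries Stage II.1; the landlord now bears the burden.
Stage II.2 (landlord, a scintilla of evidence, weight is at least 25): (g) net 38−19=19 < 25 — fails.
  The landlord does not carry Stage II.2.
The analysis ends at Stage II.2; the tenant prevails on this issue.
— Issue III —
At Stage III.1 the tenant must meet a more-likely-than-not showing (weight is at least 49): on (h) the weight is 54, ≥ 49, so (h) meets the standard; on (i) the weight is 71 less the opposing 17 gives net 54, ≥ 49, so (i) meets the standard.
  Stage III.1 carried; the burden shifts to the landlord.
At Stage III.2 the landlord must meet clear and convincing evidence (weight exceeds 69): on (j) the weight is 71, > 69, so (j) meets the standard; on (k) the weight is 75, > 69, so (k) meets the standard.
  The landlord carries the last stage.
Every stage carried; the landlord prevails on this issue.
Per-issue: Issue I → tenant; Issue II → tenant; Issue III → landlord. The tenant must prevail on at least one issue; overall, the tenant prevails.

tenant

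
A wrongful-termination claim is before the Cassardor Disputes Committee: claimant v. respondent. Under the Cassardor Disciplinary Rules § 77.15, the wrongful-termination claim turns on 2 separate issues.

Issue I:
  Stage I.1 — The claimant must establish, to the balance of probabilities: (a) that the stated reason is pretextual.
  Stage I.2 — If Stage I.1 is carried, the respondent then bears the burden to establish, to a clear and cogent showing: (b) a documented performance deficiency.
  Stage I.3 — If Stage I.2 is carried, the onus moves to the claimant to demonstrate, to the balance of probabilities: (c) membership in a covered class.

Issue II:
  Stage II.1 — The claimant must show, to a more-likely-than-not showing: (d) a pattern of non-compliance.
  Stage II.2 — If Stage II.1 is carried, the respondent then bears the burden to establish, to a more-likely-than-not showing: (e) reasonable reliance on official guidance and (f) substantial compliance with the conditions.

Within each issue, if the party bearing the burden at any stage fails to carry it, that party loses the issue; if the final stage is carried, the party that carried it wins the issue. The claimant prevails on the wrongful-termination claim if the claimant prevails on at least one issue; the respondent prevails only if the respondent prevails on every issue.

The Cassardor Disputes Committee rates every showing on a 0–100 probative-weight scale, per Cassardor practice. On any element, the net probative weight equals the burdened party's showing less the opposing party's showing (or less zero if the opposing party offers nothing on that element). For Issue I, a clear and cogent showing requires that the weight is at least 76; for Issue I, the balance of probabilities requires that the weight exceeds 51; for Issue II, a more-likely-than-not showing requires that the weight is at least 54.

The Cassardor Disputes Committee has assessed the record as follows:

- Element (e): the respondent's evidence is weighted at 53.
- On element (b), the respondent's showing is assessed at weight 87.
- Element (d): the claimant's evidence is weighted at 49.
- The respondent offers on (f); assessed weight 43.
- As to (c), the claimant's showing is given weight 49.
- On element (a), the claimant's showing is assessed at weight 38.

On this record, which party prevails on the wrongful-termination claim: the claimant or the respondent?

respondent

— Issue I —
At Stage I.1 the claimant must meet the balance of probabilities (weight exceeds 51): on (a) the weight is 38, which does not exceed 51, so (a) does not meet the standard.
  The claimant does not carry Stage I.1.
So the respondent prevails on this issue.
— Issue II —
Stage II.1 — burden on claimant; standard: a more-likely-than-not showing (weight is at least 54).
    (d): 49 < 54 [not met]
  The claimant does not carry Stage II.1.
The respondent prevails on this issue.
Per-issue: Issue I → respondent; Issue II → respondent. The claimant must prevail on at least one issue; overall, the respondent prevails.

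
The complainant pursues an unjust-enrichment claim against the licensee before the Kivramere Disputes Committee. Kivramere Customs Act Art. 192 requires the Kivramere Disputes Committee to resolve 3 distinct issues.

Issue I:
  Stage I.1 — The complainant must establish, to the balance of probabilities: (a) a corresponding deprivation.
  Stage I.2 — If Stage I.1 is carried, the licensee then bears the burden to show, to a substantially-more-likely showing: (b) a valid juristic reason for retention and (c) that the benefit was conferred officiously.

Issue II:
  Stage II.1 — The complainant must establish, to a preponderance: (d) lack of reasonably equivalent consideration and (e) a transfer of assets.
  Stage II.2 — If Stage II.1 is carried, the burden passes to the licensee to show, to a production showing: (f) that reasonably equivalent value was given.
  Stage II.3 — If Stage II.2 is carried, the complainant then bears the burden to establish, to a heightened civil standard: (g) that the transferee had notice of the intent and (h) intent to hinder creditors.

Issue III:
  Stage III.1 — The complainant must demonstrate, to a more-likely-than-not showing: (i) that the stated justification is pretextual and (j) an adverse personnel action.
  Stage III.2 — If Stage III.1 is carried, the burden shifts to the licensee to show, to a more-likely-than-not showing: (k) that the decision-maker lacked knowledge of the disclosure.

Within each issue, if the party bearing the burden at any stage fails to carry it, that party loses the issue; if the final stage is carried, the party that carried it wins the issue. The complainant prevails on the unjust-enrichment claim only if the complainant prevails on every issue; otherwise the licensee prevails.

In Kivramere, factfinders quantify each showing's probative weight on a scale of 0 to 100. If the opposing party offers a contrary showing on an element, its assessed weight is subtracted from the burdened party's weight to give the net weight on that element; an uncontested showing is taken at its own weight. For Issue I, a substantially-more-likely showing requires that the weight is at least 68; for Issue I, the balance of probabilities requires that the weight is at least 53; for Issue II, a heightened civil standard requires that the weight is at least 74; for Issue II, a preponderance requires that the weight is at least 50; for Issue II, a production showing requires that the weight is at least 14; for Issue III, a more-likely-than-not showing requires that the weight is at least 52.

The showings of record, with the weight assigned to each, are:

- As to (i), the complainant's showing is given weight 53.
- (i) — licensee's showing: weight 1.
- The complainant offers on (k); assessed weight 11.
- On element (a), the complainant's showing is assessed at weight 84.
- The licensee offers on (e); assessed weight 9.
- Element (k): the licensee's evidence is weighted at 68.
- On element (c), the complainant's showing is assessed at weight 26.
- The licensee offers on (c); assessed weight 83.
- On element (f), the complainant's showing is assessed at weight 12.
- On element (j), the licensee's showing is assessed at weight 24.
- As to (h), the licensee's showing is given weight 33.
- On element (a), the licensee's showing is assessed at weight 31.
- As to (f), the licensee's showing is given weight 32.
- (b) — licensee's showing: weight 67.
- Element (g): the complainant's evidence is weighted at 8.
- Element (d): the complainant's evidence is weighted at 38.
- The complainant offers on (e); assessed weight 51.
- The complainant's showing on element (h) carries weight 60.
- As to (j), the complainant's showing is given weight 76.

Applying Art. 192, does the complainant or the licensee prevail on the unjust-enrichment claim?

licensee

— Issue I —
At Stage I.1 the complainant must meet the balance of probabilities (weight is at least 53): on (a) the weight is 84 less the opposing 31 gives net 53, which does reach 53, so (a) meets the standard.
  The complainant carries Stage I.1; the licensee now bears the burden.
At Stage I.2 the licensee must meet a substantially-more-likely showing (weight is at least 68): on (b) the weight is 67, < 68, so (b) does not meet the standard; on (c) the weight is 83 less the opposing 26 gives net 57, < 68, so (c) does not meet the standard.
  The licensee does not carry Stage I.2.
The complainant prevails on this issue.
— Issue II —
Stage II.1 (complainant, a preponderance, weight is at least 50): (d) 38 < 50 — fails; (e) net 51−9=42 < 50 — fails.
  Stage II.1 not carried; the complainant fails its burden.
The analysis ends at Stage II.1; the licensee prevails on this issue.
— Issue III —
At Stage III.1 the complainant must meet a more-likely-than-not showing (weight is at least 52): on (i) the weight is 53 less the opposing 1 gives net 52, ≥ 52, so (i) meets the standard; on (j) the weight is 76 less the opposing 24 gives net 52, which does reach 52, so (j) meets the standard.
  The complainant carries Stage III.1; the licensee now bears the burden.
At Stage III.2 the licensee must meet a more-likely-than-not showing (weight is at least 52): on (k) the weight is 68 less the opposing 11 gives net 57, ≥ 52, so (k) meets the standard.
  All elements met at the final stage.
With every stage satisfied, the licensee prevails on this issue.
Per-issue: Issue I → complainant; Issue II → licensee; Issue III → licensee. The complainant must prevail on every issue; overall, the licensee prevails.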